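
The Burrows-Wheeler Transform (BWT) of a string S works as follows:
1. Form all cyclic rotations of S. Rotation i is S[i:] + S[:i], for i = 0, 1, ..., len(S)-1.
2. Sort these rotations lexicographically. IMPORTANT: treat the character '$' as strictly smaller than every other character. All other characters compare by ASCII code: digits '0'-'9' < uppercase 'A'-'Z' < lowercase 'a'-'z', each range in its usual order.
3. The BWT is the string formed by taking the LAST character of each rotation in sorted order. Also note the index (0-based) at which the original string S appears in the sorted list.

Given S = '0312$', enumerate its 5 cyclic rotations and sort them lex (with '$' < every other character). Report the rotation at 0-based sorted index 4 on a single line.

Answer: 312$0

Derivation:
All 5 rotations (rotation i = S[i:]+S[:i]):
  rot[0] = 0312$
  rot[1] = 312$0
  rot[2] = 12$03
  rot[3] = 2$031
  rot[4] = $0312
Sorted (with $ < everything):
  sorted[0] = $0312
  sorted[1] = 0312$
  sorted[2] = 12$03
  sorted[3] = 2$031
  sorted[4] = 312$0
sorted[4] = 312$0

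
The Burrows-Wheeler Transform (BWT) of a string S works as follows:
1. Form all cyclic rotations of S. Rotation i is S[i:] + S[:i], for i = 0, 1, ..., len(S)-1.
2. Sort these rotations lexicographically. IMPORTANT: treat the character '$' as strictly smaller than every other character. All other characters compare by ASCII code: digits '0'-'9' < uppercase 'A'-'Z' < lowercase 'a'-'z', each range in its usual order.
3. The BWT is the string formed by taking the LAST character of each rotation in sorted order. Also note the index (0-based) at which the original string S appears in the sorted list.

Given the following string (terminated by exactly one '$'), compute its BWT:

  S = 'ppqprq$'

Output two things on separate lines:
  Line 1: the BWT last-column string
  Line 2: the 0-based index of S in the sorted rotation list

All 7 rotations (rotation i = S[i:]+S[:i]):
  rot[0] = ppqprq$
  rot[1] = pqprq$p
  rot[2] = qprq$pp
  rot[3] = prq$ppq
  rot[4] = rq$ppqp
  rot[5] = q$ppqpr
  rot[6] = $ppqprq
Sorted (with $ < everything):
  sorted[0] = $ppqprq  (last char: 'q')
  sorted[1] = ppqprq$  (last char: '$')
  sorted[2] = pqprq$p  (last char: 'p')
  sorted[3] = prq$ppq  (last char: 'q')
  sorted[4] = q$ppqpr  (last char: 'r')
  sorted[5] = qprq$pp  (last char: 'p')
  sorted[6] = rq$ppqp  (last char: 'p')
Last column: q$pqrpp
Original string S is at sorted index 1

Answer: q$pqrpp
1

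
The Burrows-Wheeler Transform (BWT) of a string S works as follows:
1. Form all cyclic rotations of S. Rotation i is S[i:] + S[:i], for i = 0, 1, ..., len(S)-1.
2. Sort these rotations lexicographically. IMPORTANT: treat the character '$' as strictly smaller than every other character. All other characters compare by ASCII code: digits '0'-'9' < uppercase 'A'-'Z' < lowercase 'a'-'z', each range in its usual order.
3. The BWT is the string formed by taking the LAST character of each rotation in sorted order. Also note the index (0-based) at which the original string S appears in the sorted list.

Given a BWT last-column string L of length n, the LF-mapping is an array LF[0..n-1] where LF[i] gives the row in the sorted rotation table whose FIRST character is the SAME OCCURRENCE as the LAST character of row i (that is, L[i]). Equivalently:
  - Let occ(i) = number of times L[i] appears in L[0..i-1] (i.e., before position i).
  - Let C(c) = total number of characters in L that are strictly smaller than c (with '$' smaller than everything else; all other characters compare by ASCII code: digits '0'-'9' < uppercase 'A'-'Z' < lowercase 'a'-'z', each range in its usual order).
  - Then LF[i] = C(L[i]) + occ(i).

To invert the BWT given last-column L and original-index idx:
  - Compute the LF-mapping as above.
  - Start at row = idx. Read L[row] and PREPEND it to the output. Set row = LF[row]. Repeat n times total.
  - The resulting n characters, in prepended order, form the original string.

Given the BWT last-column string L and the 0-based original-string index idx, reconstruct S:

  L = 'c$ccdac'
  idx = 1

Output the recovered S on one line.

Answer: acdccc$

Derivation:
LF mapping: 2 0 3 4 6 1 5
Walk LF starting at row 1, prepending L[row]:
  step 1: row=1, L[1]='$', prepend. Next row=LF[1]=0
  step 2: row=0, L[0]='c', prepend. Next row=LF[0]=2
  step 3: row=2, L[2]='c', prepend. Next row=LF[2]=3
  step 4: row=3, L[3]='c', prepend. Next row=LF[3]=4
  step 5: row=4, L[4]='d', prepend. Next row=LF[4]=6
  step 6: row=6, L[6]='c', prepend. Next row=LF[6]=5
  step 7: row=5, L[5]='a', prepend. Next row=LF[5]=1
Reversed output: acdccc$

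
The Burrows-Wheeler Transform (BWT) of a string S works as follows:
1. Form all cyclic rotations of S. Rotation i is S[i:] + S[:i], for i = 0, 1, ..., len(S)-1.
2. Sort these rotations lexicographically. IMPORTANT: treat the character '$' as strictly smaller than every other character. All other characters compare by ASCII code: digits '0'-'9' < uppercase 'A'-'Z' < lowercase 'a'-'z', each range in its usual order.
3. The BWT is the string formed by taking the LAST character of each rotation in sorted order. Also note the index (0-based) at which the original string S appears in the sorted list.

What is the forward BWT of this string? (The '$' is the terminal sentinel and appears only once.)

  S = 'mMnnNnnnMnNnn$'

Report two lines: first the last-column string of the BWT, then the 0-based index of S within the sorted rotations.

All 14 rotations (rotation i = S[i:]+S[:i]):
  rot[0] = mMnnNnnnMnNnn$
  rot[1] = MnnNnnnMnNnn$m
  rot[2] = nnNnnnMnNnn$mM
  rot[3] = nNnnnMnNnn$mMn
  rot[4] = NnnnMnNnn$mMnn
  rot[5] = nnnMnNnn$mMnnN
  rot[6] = nnMnNnn$mMnnNn
  rot[7] = nMnNnn$mMnnNnn
  rot[8] = MnNnn$mMnnNnnn
  rot[9] = nNnn$mMnnNnnnM
  rot[10] = Nnn$mMnnNnnnMn
  rot[11] = nn$mMnnNnnnMnN
  rot[12] = n$mMnnNnnnMnNn
  rot[13] = $mMnnNnnnMnNnn
Sorted (with $ < everything):
  sorted[0] = $mMnnNnnnMnNnn  (last char: 'n')
  sorted[1] = MnNnn$mMnnNnnn  (last char: 'n')
  sorted[2] = MnnNnnnMnNnn$m  (last char: 'm')
  sorted[3] = Nnn$mMnnNnnnMn  (last char: 'n')
  sorted[4] = NnnnMnNnn$mMnn  (last char: 'n')
  sorted[5] = mMnnNnnnMnNnn$  (last char: '$')
  sorted[6] = n$mMnnNnnnMnNn  (last char: 'n')
  sorted[7] = nMnNnn$mMnnNnn  (last char: 'n')
  sorted[8] = nNnn$mMnnNnnnM  (last char: 'M')
  sorted[9] = nNnnnMnNnn$mMn  (last char: 'n')
  sorted[10] = nn$mMnnNnnnMnN  (last char: 'N')
  sorted[11] = nnMnNnn$mMnnNn  (last char: 'n')
  sorted[12] = nnNnnnMnNnn$mM  (last char: 'M')
  sorted[13] = nnnMnNnn$mMnnN  (last char: 'N')
Last column: nnmnn$nnMnNnMN
Original string S is at sorted index 5

Answer: nnmnn$nnMnNnMN
5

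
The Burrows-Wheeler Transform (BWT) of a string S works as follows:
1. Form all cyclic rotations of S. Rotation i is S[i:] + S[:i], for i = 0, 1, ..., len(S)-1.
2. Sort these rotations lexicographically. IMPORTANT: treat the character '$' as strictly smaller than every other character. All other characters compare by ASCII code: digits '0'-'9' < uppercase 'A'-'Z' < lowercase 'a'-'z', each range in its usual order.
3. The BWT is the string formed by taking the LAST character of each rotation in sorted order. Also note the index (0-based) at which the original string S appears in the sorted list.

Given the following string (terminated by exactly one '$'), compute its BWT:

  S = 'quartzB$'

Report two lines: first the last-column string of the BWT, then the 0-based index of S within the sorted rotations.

Answer: Bzu$arqt
3

Derivation:
All 8 rotations (rotation i = S[i:]+S[:i]):
  rot[0] = quartzB$
  rot[1] = uartzB$q
  rot[2] = artzB$qu
  rot[3] = rtzB$qua
  rot[4] = tzB$quar
  rot[5] = zB$quart
  rot[6] = B$quartz
  rot[7] = $quartzB
Sorted (with $ < everything):
  sorted[0] = $quartzB  (last char: 'B')
  sorted[1] = B$quartz  (last char: 'z')
  sorted[2] = artzB$qu  (last char: 'u')
  sorted[3] = quartzB$  (last char: '$')
  sorted[4] = rtzB$qua  (last char: 'a')
  sorted[5] = tzB$quar  (last char: 'r')
  sorted[6] = uartzB$q  (last char: 'q')
  sorted[7] = zB$quart  (last char: 't')
Last column: Bzu$arqt
Original string S is at sorted index 3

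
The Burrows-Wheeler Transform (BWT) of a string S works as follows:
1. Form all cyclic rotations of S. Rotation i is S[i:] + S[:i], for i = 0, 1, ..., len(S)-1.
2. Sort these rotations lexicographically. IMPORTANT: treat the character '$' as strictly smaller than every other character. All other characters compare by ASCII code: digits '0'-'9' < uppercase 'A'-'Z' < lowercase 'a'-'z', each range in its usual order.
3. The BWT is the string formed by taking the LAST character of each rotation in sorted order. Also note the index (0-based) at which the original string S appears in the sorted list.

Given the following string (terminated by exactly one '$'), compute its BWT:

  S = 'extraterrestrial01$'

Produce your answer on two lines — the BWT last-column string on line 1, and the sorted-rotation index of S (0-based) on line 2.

Answer: 1l0irtr$ratrteeaxse
7

Derivation:
All 19 rotations (rotation i = S[i:]+S[:i]):
  rot[0] = extraterrestrial01$
  rot[1] = xtraterrestrial01$e
  rot[2] = traterrestrial01$ex
  rot[3] = raterrestrial01$ext
  rot[4] = aterrestrial01$extr
  rot[5] = terrestrial01$extra
  rot[6] = errestrial01$extrat
  rot[7] = rrestrial01$extrate
  rot[8] = restrial01$extrater
  rot[9] = estrial01$extraterr
  rot[10] = strial01$extraterre
  rot[11] = trial01$extraterres
  rot[12] = rial01$extraterrest
  rot[13] = ial01$extraterrestr
  rot[14] = al01$extraterrestri
  rot[15] = l01$extraterrestria
  rot[16] = 01$extraterrestrial
  rot[17] = 1$extraterrestrial0
  rot[18] = $extraterrestrial01
Sorted (with $ < everything):
  sorted[0] = $extraterrestrial01  (last char: '1')
  sorted[1] = 01$extraterrestrial  (last char: 'l')
  sorted[2] = 1$extraterrestrial0  (last char: '0')
  sorted[3] = al01$extraterrestri  (last char: 'i')
  sorted[4] = aterrestrial01$extr  (last char: 'r')
  sorted[5] = errestrial01$extrat  (last char: 't')
  sorted[6] = estrial01$extraterr  (last char: 'r')
  sorted[7] = extraterrestrial01$  (last char: '$')
  sorted[8] = ial01$extraterrestr  (last char: 'r')
  sorted[9] = l01$extraterrestria  (last char: 'a')
  sorted[10] = raterrestrial01$ext  (last char: 't')
  sorted[11] = restrial01$extrater  (last char: 'r')
  sorted[12] = rial01$extraterrest  (last char: 't')
  sorted[13] = rrestrial01$extrate  (last char: 'e')
  sorted[14] = strial01$extraterre  (last char: 'e')
  sorted[15] = terrestrial01$extra  (last char: 'a')
  sorted[16] = traterrestrial01$ex  (last char: 'x')
  sorted[17] = trial01$extraterres  (last char: 's')
  sorted[18] = xtraterrestrial01$e  (last char: 'e')
Last column: 1l0irtr$ratrteeaxse
Original string S is at sorted index 7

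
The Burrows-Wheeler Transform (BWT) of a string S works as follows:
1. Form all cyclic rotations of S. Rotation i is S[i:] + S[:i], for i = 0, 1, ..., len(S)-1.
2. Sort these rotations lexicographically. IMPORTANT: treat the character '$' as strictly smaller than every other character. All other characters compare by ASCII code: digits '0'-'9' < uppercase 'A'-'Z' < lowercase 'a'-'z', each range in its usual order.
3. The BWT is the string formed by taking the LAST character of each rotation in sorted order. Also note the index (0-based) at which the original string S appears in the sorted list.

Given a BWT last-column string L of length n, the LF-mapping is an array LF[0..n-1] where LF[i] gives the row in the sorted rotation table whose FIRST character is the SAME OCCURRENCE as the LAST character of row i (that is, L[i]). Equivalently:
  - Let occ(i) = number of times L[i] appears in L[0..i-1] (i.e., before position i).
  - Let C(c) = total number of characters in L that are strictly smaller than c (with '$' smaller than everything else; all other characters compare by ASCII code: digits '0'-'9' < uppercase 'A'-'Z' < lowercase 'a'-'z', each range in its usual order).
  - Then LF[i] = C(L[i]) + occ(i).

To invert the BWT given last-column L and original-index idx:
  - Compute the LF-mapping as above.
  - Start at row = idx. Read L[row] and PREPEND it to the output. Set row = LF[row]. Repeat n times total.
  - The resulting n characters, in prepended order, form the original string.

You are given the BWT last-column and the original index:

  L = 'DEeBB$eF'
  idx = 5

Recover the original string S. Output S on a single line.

LF mapping: 3 4 6 1 2 0 7 5
Walk LF starting at row 5, prepending L[row]:
  step 1: row=5, L[5]='$', prepend. Next row=LF[5]=0
  step 2: row=0, L[0]='D', prepend. Next row=LF[0]=3
  step 3: row=3, L[3]='B', prepend. Next row=LF[3]=1
  step 4: row=1, L[1]='E', prepend. Next row=LF[1]=4
  step 5: row=4, L[4]='B', prepend. Next row=LF[4]=2
  step 6: row=2, L[2]='e', prepend. Next row=LF[2]=6
  step 7: row=6, L[6]='e', prepend. Next row=LF[6]=7
  step 8: row=7, L[7]='F', prepend. Next row=LF[7]=5
Reversed output: FeeBEBD$

Answer: FeeBEBD$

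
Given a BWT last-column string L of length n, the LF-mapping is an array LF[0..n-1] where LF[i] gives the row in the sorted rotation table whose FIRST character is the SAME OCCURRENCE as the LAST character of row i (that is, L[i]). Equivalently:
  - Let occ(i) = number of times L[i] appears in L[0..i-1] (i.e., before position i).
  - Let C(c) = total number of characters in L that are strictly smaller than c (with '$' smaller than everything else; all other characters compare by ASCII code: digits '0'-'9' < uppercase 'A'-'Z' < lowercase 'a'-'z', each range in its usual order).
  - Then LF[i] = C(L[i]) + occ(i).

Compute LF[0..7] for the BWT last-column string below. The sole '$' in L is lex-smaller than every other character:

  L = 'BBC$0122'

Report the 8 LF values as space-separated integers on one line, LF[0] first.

Char counts: '$':1, '0':1, '1':1, '2':2, 'B':2, 'C':1
C (first-col start): C('$')=0, C('0')=1, C('1')=2, C('2')=3, C('B')=5, C('C')=7
L[0]='B': occ=0, LF[0]=C('B')+0=5+0=5
L[1]='B': occ=1, LF[1]=C('B')+1=5+1=6
L[2]='C': occ=0, LF[2]=C('C')+0=7+0=7
L[3]='$': occ=0, LF[3]=C('$')+0=0+0=0
L[4]='0': occ=0, LF[4]=C('0')+0=1+0=1
L[5]='1': occ=0, LF[5]=C('1')+0=2+0=2
L[6]='2': occ=0, LF[6]=C('2')+0=3+0=3
L[7]='2': occ=1, LF[7]=C('2')+1=3+1=4

Answer: 5 6 7 0 1 2 3 4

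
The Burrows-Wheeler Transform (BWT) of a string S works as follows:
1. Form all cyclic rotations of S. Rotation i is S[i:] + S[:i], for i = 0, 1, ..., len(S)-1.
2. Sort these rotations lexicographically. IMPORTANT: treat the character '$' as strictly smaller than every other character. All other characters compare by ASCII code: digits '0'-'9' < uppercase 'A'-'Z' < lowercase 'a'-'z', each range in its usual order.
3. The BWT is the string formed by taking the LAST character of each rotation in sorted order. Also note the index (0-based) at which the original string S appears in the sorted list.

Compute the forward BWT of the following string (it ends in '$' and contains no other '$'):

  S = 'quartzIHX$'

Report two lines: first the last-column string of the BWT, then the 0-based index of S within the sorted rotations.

All 10 rotations (rotation i = S[i:]+S[:i]):
  rot[0] = quartzIHX$
  rot[1] = uartzIHX$q
  rot[2] = artzIHX$qu
  rot[3] = rtzIHX$qua
  rot[4] = tzIHX$quar
  rot[5] = zIHX$quart
  rot[6] = IHX$quartz
  rot[7] = HX$quartzI
  rot[8] = X$quartzIH
  rot[9] = $quartzIHX
Sorted (with $ < everything):
  sorted[0] = $quartzIHX  (last char: 'X')
  sorted[1] = HX$quartzI  (last char: 'I')
  sorted[2] = IHX$quartz  (last char: 'z')
  sorted[3] = X$quartzIH  (last char: 'H')
  sorted[4] = artzIHX$qu  (last char: 'u')
  sorted[5] = quartzIHX$  (last char: '$')
  sorted[6] = rtzIHX$qua  (last char: 'a')
  sorted[7] = tzIHX$quar  (last char: 'r')
  sorted[8] = uartzIHX$q  (last char: 'q')
  sorted[9] = zIHX$quart  (last char: 't')
Last column: XIzHu$arqt
Original string S is at sorted index 5

Answer: XIzHu$arqt
5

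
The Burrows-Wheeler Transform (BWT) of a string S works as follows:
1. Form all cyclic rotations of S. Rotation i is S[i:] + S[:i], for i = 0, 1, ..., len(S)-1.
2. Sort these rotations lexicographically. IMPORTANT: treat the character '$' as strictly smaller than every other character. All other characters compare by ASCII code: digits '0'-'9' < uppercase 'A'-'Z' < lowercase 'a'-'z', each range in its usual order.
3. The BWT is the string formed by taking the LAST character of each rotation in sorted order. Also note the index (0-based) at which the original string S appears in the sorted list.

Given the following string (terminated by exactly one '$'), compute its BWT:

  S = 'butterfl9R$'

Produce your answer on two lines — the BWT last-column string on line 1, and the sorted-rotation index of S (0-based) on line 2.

All 11 rotations (rotation i = S[i:]+S[:i]):
  rot[0] = butterfl9R$
  rot[1] = utterfl9R$b
  rot[2] = tterfl9R$bu
  rot[3] = terfl9R$but
  rot[4] = erfl9R$butt
  rot[5] = rfl9R$butte
  rot[6] = fl9R$butter
  rot[7] = l9R$butterf
  rot[8] = 9R$butterfl
  rot[9] = R$butterfl9
  rot[10] = $butterfl9R
Sorted (with $ < everything):
  sorted[0] = $butterfl9R  (last char: 'R')
  sorted[1] = 9R$butterfl  (last char: 'l')
  sorted[2] = R$butterfl9  (last char: '9')
  sorted[3] = butterfl9R$  (last char: '$')
  sorted[4] = erfl9R$butt  (last char: 't')
  sorted[5] = fl9R$butter  (last char: 'r')
  sorted[6] = l9R$butterf  (last char: 'f')
  sorted[7] = rfl9R$butte  (last char: 'e')
  sorted[8] = terfl9R$but  (last char: 't')
  sorted[9] = tterfl9R$bu  (last char: 'u')
  sorted[10] = utterfl9R$b  (last char: 'b')
Last column: Rl9$trfetub
Original string S is at sorted index 3

Answer: Rl9$trfetub
3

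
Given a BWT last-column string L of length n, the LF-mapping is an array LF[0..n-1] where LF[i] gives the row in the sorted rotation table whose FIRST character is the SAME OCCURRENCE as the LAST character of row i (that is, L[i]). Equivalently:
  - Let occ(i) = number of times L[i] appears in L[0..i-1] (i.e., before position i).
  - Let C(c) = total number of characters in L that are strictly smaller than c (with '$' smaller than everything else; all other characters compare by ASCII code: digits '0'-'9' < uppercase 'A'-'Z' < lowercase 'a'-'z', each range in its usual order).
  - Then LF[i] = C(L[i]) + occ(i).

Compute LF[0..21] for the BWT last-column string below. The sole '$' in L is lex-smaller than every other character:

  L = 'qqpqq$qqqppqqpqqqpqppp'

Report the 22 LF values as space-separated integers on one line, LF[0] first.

Char counts: '$':1, 'p':8, 'q':13
C (first-col start): C('$')=0, C('p')=1, C('q')=9
L[0]='q': occ=0, LF[0]=C('q')+0=9+0=9
L[1]='q': occ=1, LF[1]=C('q')+1=9+1=10
L[2]='p': occ=0, LF[2]=C('p')+0=1+0=1
L[3]='q': occ=2, LF[3]=C('q')+2=9+2=11
L[4]='q': occ=3, LF[4]=C('q')+3=9+3=12
L[5]='$': occ=0, LF[5]=C('$')+0=0+0=0
L[6]='q': occ=4, LF[6]=C('q')+4=9+4=13
L[7]='q': occ=5, LF[7]=C('q')+5=9+5=14
L[8]='q': occ=6, LF[8]=C('q')+6=9+6=15
L[9]='p': occ=1, LF[9]=C('p')+1=1+1=2
L[10]='p': occ=2, LF[10]=C('p')+2=1+2=3
L[11]='q': occ=7, LF[11]=C('q')+7=9+7=16
L[12]='q': occ=8, LF[12]=C('q')+8=9+8=17
L[13]='p': occ=3, LF[13]=C('p')+3=1+3=4
L[14]='q': occ=9, LF[14]=C('q')+9=9+9=18
L[15]='q': occ=10, LF[15]=C('q')+10=9+10=19
L[16]='q': occ=11, LF[16]=C('q')+11=9+11=20
L[17]='p': occ=4, LF[17]=C('p')+4=1+4=5
L[18]='q': occ=12, LF[18]=C('q')+12=9+12=21
L[19]='p': occ=5, LF[19]=C('p')+5=1+5=6
L[20]='p': occ=6, LF[20]=C('p')+6=1+6=7
L[21]='p': occ=7, LF[21]=C('p')+7=1+7=8

Answer: 9 10 1 11 12 0 13 14 15 2 3 16 17 4 18 19 20 5 21 6 7 8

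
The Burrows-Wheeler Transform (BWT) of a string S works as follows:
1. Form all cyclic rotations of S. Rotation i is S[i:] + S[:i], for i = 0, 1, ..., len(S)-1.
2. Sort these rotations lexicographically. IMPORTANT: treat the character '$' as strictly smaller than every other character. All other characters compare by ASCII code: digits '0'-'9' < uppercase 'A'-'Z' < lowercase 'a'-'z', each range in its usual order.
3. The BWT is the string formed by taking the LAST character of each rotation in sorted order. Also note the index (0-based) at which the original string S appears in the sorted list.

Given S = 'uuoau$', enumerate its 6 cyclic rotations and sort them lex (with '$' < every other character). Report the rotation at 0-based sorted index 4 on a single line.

All 6 rotations (rotation i = S[i:]+S[:i]):
  rot[0] = uuoau$
  rot[1] = uoau$u
  rot[2] = oau$uu
  rot[3] = au$uuo
  rot[4] = u$uuoa
  rot[5] = $uuoau
Sorted (with $ < everything):
  sorted[0] = $uuoau
  sorted[1] = au$uuo
  sorted[2] = oau$uu
  sorted[3] = u$uuoa
  sorted[4] = uoau$u
  sorted[5] = uuoau$
sorted[4] = uoau$u

Answer: uoau$u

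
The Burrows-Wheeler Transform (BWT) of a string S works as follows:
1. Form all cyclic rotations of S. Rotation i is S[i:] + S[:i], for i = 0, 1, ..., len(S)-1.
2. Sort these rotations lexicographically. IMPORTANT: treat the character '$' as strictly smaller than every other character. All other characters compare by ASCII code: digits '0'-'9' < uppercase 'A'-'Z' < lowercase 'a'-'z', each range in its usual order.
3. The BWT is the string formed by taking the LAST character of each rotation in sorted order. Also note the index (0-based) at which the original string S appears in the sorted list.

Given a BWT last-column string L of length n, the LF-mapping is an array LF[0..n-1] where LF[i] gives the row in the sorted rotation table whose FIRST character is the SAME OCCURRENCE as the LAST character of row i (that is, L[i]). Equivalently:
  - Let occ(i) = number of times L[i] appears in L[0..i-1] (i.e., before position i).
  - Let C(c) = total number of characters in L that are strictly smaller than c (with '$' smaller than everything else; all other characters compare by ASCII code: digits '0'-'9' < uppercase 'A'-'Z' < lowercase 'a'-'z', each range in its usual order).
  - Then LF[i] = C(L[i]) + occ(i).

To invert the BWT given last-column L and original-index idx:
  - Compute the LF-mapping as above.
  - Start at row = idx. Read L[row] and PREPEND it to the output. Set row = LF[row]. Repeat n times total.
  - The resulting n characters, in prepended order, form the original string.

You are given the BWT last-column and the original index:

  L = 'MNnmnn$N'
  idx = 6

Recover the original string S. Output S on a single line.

LF mapping: 1 2 5 4 6 7 0 3
Walk LF starting at row 6, prepending L[row]:
  step 1: row=6, L[6]='$', prepend. Next row=LF[6]=0
  step 2: row=0, L[0]='M', prepend. Next row=LF[0]=1
  step 3: row=1, L[1]='N', prepend. Next row=LF[1]=2
  step 4: row=2, L[2]='n', prepend. Next row=LF[2]=5
  step 5: row=5, L[5]='n', prepend. Next row=LF[5]=7
  step 6: row=7, L[7]='N', prepend. Next row=LF[7]=3
  step 7: row=3, L[3]='m', prepend. Next row=LF[3]=4
  step 8: row=4, L[4]='n', prepend. Next row=LF[4]=6
Reversed output: nmNnnNM$

Answer: nmNnnNM$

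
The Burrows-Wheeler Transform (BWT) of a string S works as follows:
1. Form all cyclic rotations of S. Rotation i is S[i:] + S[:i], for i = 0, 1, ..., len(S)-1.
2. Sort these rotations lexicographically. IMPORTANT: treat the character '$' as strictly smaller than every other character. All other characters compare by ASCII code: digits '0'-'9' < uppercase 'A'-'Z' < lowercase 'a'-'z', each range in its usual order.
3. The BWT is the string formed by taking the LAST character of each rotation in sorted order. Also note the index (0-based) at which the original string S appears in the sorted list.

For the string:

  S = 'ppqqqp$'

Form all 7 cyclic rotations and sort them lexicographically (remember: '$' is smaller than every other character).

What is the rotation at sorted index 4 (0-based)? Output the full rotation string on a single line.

Answer: qp$ppqq

Derivation:
All 7 rotations (rotation i = S[i:]+S[:i]):
  rot[0] = ppqqqp$
  rot[1] = pqqqp$p
  rot[2] = qqqp$pp
  rot[3] = qqp$ppq
  rot[4] = qp$ppqq
  rot[5] = p$ppqqq
  rot[6] = $ppqqqp
Sorted (with $ < everything):
  sorted[0] = $ppqqqp
  sorted[1] = p$ppqqq
  sorted[2] = ppqqqp$
  sorted[3] = pqqqp$p
  sorted[4] = qp$ppqq
  sorted[5] = qqp$ppq
  sorted[6] = qqqp$pp
sorted[4] = qp$ppqq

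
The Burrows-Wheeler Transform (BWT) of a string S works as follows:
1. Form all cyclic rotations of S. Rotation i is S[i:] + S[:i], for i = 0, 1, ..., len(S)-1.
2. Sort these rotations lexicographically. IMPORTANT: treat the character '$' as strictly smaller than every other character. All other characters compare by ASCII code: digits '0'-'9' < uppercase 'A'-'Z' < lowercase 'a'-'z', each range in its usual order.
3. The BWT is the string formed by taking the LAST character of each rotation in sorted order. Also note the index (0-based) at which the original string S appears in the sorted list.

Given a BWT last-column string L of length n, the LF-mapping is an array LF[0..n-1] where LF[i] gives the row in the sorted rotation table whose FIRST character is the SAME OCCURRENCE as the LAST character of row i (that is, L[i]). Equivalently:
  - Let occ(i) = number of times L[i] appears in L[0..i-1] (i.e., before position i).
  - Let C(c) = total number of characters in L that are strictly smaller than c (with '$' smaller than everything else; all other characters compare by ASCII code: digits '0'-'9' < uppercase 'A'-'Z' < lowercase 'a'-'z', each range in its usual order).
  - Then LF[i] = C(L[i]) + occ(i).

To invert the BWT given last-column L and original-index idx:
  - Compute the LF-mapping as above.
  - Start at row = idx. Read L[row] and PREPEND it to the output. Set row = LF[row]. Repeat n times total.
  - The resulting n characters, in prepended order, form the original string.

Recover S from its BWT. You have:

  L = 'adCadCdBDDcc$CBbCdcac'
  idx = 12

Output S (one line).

LF mapping: 9 17 3 10 18 4 19 1 7 8 13 14 0 5 2 12 6 20 15 11 16
Walk LF starting at row 12, prepending L[row]:
  step 1: row=12, L[12]='$', prepend. Next row=LF[12]=0
  step 2: row=0, L[0]='a', prepend. Next row=LF[0]=9
  step 3: row=9, L[9]='D', prepend. Next row=LF[9]=8
  step 4: row=8, L[8]='D', prepend. Next row=LF[8]=7
  step 5: row=7, L[7]='B', prepend. Next row=LF[7]=1
  step 6: row=1, L[1]='d', prepend. Next row=LF[1]=17
  step 7: row=17, L[17]='d', prepend. Next row=LF[17]=20
  step 8: row=20, L[20]='c', prepend. Next row=LF[20]=16
  step 9: row=16, L[16]='C', prepend. Next row=LF[16]=6
  step 10: row=6, L[6]='d', prepend. Next row=LF[6]=19
  step 11: row=19, L[19]='a', prepend. Next row=LF[19]=11
  step 12: row=11, L[11]='c', prepend. Next row=LF[11]=14
  step 13: row=14, L[14]='B', prepend. Next row=LF[14]=2
  step 14: row=2, L[2]='C', prepend. Next row=LF[2]=3
  step 15: row=3, L[3]='a', prepend. Next row=LF[3]=10
  step 16: row=10, L[10]='c', prepend. Next row=LF[10]=13
  step 17: row=13, L[13]='C', prepend. Next row=LF[13]=5
  step 18: row=5, L[5]='C', prepend. Next row=LF[5]=4
  step 19: row=4, L[4]='d', prepend. Next row=LF[4]=18
  step 20: row=18, L[18]='c', prepend. Next row=LF[18]=15
  step 21: row=15, L[15]='b', prepend. Next row=LF[15]=12
Reversed output: bcdCCcaCBcadCcddBDDa$

Answer: bcdCCcaCBcadCcddBDDa$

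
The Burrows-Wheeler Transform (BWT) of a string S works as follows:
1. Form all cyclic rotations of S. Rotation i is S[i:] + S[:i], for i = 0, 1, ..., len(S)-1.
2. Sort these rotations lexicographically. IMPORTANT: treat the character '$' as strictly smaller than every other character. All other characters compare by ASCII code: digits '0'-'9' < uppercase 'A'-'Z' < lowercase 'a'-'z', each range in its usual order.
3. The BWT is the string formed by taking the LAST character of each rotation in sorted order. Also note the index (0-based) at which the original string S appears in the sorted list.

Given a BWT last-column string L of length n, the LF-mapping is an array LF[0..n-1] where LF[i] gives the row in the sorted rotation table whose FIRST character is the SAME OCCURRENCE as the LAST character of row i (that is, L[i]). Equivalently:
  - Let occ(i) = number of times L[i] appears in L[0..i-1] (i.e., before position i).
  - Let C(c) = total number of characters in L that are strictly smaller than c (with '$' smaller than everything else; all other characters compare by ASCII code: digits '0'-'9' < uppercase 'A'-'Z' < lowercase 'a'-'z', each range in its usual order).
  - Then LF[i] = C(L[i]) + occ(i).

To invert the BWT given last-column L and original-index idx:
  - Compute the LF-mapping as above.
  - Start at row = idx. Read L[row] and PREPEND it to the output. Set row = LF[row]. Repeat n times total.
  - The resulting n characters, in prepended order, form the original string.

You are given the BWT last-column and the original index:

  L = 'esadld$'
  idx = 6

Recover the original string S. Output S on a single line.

LF mapping: 4 6 1 2 5 3 0
Walk LF starting at row 6, prepending L[row]:
  step 1: row=6, L[6]='$', prepend. Next row=LF[6]=0
  step 2: row=0, L[0]='e', prepend. Next row=LF[0]=4
  step 3: row=4, L[4]='l', prepend. Next row=LF[4]=5
  step 4: row=5, L[5]='d', prepend. Next row=LF[5]=3
  step 5: row=3, L[3]='d', prepend. Next row=LF[3]=2
  step 6: row=2, L[2]='a', prepend. Next row=LF[2]=1
  step 7: row=1, L[1]='s', prepend. Next row=LF[1]=6
Reversed output: saddle$

Answer: saddle$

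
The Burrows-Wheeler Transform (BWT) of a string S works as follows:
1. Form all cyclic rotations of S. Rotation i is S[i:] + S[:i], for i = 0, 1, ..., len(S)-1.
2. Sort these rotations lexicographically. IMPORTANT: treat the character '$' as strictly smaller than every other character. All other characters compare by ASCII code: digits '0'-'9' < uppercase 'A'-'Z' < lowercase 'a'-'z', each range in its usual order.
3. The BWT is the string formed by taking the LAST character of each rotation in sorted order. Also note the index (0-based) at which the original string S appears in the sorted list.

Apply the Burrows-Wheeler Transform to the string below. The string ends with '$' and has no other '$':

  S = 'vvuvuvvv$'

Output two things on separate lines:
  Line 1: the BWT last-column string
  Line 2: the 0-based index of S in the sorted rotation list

All 9 rotations (rotation i = S[i:]+S[:i]):
  rot[0] = vvuvuvvv$
  rot[1] = vuvuvvv$v
  rot[2] = uvuvvv$vv
  rot[3] = vuvvv$vvu
  rot[4] = uvvv$vvuv
  rot[5] = vvv$vvuvu
  rot[6] = vv$vvuvuv
  rot[7] = v$vvuvuvv
  rot[8] = $vvuvuvvv
Sorted (with $ < everything):
  sorted[0] = $vvuvuvvv  (last char: 'v')
  sorted[1] = uvuvvv$vv  (last char: 'v')
  sorted[2] = uvvv$vvuv  (last char: 'v')
  sorted[3] = v$vvuvuvv  (last char: 'v')
  sorted[4] = vuvuvvv$v  (last char: 'v')
  sorted[5] = vuvvv$vvu  (last char: 'u')
  sorted[6] = vv$vvuvuv  (last char: 'v')
  sorted[7] = vvuvuvvv$  (last char: '$')
  sorted[8] = vvv$vvuvu  (last char: 'u')
Last column: vvvvvuv$u
Original string S is at sorted index 7

Answer: vvvvvuv$u
7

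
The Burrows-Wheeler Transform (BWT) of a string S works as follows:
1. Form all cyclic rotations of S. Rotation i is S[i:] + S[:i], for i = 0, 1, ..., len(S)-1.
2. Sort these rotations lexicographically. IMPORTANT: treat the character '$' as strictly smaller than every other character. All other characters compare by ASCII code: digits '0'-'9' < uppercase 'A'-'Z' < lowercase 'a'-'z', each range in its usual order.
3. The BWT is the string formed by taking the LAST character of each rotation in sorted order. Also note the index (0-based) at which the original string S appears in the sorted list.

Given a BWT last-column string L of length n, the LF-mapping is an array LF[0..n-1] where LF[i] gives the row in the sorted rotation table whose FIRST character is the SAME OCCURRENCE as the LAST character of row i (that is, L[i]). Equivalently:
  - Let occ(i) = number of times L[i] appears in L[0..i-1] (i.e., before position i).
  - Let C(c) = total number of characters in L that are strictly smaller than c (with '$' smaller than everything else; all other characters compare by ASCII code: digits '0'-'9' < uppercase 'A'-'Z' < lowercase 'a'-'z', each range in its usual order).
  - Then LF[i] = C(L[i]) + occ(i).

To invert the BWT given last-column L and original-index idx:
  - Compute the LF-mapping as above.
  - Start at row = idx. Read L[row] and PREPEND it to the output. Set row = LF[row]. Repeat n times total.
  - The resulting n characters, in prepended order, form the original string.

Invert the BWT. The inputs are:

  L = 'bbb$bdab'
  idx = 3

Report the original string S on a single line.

Answer: babdbbb$

Derivation:
LF mapping: 2 3 4 0 5 7 1 6
Walk LF starting at row 3, prepending L[row]:
  step 1: row=3, L[3]='$', prepend. Next row=LF[3]=0
  step 2: row=0, L[0]='b', prepend. Next row=LF[0]=2
  step 3: row=2, L[2]='b', prepend. Next row=LF[2]=4
  step 4: row=4, L[4]='b', prepend. Next row=LF[4]=5
  step 5: row=5, L[5]='d', prepend. Next row=LF[5]=7
  step 6: row=7, L[7]='b', prepend. Next row=LF[7]=6
  step 7: row=6, L[6]='a', prepend. Next row=LF[6]=1
  step 8: row=1, L[1]='b', prepend. Next row=LF[1]=3
Reversed output: babdbbb$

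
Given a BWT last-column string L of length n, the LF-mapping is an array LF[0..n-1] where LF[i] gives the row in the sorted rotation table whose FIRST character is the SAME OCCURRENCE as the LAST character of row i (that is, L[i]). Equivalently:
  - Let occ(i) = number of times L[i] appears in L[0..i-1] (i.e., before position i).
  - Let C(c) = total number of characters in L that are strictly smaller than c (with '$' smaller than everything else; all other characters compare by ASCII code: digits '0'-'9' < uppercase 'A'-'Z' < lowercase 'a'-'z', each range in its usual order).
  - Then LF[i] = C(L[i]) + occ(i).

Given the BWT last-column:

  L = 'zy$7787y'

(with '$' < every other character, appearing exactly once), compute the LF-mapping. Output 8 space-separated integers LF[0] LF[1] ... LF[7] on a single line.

Answer: 7 5 0 1 2 4 3 6

Derivation:
Char counts: '$':1, '7':3, '8':1, 'y':2, 'z':1
C (first-col start): C('$')=0, C('7')=1, C('8')=4, C('y')=5, C('z')=7
L[0]='z': occ=0, LF[0]=C('z')+0=7+0=7
L[1]='y': occ=0, LF[1]=C('y')+0=5+0=5
L[2]='$': occ=0, LF[2]=C('$')+0=0+0=0
L[3]='7': occ=0, LF[3]=C('7')+0=1+0=1
L[4]='7': occ=1, LF[4]=C('7')+1=1+1=2
L[5]='8': occ=0, LF[5]=C('8')+0=4+0=4
L[6]='7': occ=2, LF[6]=C('7')+2=1+2=3
L[7]='y': occ=1, LF[7]=C('y')+1=5+1=6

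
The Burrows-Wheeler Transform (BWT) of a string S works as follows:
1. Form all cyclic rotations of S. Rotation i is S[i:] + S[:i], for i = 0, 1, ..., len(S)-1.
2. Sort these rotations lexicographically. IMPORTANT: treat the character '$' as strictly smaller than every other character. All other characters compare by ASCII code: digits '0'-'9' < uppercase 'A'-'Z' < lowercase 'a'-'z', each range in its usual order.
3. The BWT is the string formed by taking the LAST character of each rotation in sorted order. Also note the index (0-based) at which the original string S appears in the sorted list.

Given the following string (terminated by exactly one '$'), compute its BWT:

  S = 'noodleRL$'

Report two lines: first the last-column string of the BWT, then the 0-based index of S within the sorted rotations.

All 9 rotations (rotation i = S[i:]+S[:i]):
  rot[0] = noodleRL$
  rot[1] = oodleRL$n
  rot[2] = odleRL$no
  rot[3] = dleRL$noo
  rot[4] = leRL$nood
  rot[5] = eRL$noodl
  rot[6] = RL$noodle
  rot[7] = L$noodleR
  rot[8] = $noodleRL
Sorted (with $ < everything):
  sorted[0] = $noodleRL  (last char: 'L')
  sorted[1] = L$noodleR  (last char: 'R')
  sorted[2] = RL$noodle  (last char: 'e')
  sorted[3] = dleRL$noo  (last char: 'o')
  sorted[4] = eRL$noodl  (last char: 'l')
  sorted[5] = leRL$nood  (last char: 'd')
  sorted[6] = noodleRL$  (last char: '$')
  sorted[7] = odleRL$no  (last char: 'o')
  sorted[8] = oodleRL$n  (last char: 'n')
Last column: LReold$on
Original string S is at sorted index 6

Answer: LReold$on
6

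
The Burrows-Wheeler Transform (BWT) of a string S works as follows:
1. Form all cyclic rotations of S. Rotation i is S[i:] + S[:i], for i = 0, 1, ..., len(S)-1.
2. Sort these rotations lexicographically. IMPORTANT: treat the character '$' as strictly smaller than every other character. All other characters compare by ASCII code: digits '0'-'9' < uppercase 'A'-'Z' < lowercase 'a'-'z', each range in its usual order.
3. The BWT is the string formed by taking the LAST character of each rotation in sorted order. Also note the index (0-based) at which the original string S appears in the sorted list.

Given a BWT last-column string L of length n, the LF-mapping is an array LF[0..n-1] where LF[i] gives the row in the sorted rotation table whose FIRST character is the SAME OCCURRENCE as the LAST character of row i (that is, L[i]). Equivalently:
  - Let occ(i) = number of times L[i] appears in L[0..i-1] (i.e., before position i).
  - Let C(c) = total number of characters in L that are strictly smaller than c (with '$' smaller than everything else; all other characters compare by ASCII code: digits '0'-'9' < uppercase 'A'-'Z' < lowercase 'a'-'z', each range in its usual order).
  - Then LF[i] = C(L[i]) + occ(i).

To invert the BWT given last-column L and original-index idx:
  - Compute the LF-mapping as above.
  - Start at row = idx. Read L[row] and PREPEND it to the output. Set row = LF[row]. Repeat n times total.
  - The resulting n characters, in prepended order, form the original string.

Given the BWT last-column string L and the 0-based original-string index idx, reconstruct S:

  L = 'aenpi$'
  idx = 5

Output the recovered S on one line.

LF mapping: 1 2 4 5 3 0
Walk LF starting at row 5, prepending L[row]:
  step 1: row=5, L[5]='$', prepend. Next row=LF[5]=0
  step 2: row=0, L[0]='a', prepend. Next row=LF[0]=1
  step 3: row=1, L[1]='e', prepend. Next row=LF[1]=2
  step 4: row=2, L[2]='n', prepend. Next row=LF[2]=4
  step 5: row=4, L[4]='i', prepend. Next row=LF[4]=3
  step 6: row=3, L[3]='p', prepend. Next row=LF[3]=5
Reversed output: pinea$

Answer: pinea$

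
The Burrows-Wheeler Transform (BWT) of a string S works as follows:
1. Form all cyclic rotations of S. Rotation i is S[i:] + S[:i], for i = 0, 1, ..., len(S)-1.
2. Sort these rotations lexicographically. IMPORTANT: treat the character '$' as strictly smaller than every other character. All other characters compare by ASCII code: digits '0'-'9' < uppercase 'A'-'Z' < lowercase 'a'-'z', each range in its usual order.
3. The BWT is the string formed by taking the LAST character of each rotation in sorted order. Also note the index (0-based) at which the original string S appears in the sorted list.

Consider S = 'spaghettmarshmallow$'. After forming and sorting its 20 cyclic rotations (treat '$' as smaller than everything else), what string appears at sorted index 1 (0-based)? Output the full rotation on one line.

Answer: aghettmarshmallow$sp

Derivation:
All 20 rotations (rotation i = S[i:]+S[:i]):
  rot[0] = spaghettmarshmallow$
  rot[1] = paghettmarshmallow$s
  rot[2] = aghettmarshmallow$sp
  rot[3] = ghettmarshmallow$spa
  rot[4] = hettmarshmallow$spag
  rot[5] = ettmarshmallow$spagh
  rot[6] = ttmarshmallow$spaghe
  rot[7] = tmarshmallow$spaghet
  rot[8] = marshmallow$spaghett
  rot[9] = arshmallow$spaghettm
  rot[10] = rshmallow$spaghettma
  rot[11] = shmallow$spaghettmar
  rot[12] = hmallow$spaghettmars
  rot[13] = mallow$spaghettmarsh
  rot[14] = allow$spaghettmarshm
  rot[15] = llow$spaghettmarshma
  rot[16] = low$spaghettmarshmal
  rot[17] = ow$spaghettmarshmall
  rot[18] = w$spaghettmarshmallo
  rot[19] = $spaghettmarshmallow
Sorted (with $ < everything):
  sorted[0] = $spaghettmarshmallow
  sorted[1] = aghettmarshmallow$sp
  sorted[2] = allow$spaghettmarshm
  sorted[3] = arshmallow$spaghettm
  sorted[4] = ettmarshmallow$spagh
  sorted[5] = ghettmarshmallow$spa
  sorted[6] = hettmarshmallow$spag
  sorted[7] = hmallow$spaghettmars
  sorted[8] = llow$spaghettmarshma
  sorted[9] = low$spaghettmarshmal
  sorted[10] = mallow$spaghettmarsh
  sorted[11] = marshmallow$spaghett
  sorted[12] = ow$spaghettmarshmall
  sorted[13] = paghettmarshmallow$s
  sorted[14] = rshmallow$spaghettma
  sorted[15] = shmallow$spaghettmar
  sorted[16] = spaghettmarshmallow$
  sorted[17] = tmarshmallow$spaghet
  sorted[18] = ttmarshmallow$spaghe
  sorted[19] = w$spaghettmarshmallo
sorted[1] = aghettmarshmallow$sp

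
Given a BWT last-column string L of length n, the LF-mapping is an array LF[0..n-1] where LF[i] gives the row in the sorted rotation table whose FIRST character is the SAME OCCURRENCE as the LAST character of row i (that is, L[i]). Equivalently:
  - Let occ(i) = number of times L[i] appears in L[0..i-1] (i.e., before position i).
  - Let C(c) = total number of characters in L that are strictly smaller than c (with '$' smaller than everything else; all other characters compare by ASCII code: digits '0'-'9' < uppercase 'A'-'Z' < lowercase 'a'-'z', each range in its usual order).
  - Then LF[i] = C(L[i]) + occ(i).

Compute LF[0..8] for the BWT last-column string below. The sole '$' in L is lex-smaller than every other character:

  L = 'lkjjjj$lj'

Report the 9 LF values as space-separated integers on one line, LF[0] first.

Answer: 7 6 1 2 3 4 0 8 5

Derivation:
Char counts: '$':1, 'j':5, 'k':1, 'l':2
C (first-col start): C('$')=0, C('j')=1, C('k')=6, C('l')=7
L[0]='l': occ=0, LF[0]=C('l')+0=7+0=7
L[1]='k': occ=0, LF[1]=C('k')+0=6+0=6
L[2]='j': occ=0, LF[2]=C('j')+0=1+0=1
L[3]='j': occ=1, LF[3]=C('j')+1=1+1=2
L[4]='j': occ=2, LF[4]=C('j')+2=1+2=3
L[5]='j': occ=3, LF[5]=C('j')+3=1+3=4
L[6]='$': occ=0, LF[6]=C('$')+0=0+0=0
L[7]='l': occ=1, LF[7]=C('l')+1=7+1=8
L[8]='j': occ=4, LF[8]=C('j')+4=1+4=5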